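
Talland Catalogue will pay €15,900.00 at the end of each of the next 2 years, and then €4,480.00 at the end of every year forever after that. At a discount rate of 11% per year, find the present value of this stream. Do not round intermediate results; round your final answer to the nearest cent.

€60284.29

PV of 2-year annuity: €15,900.00 × [1 − (1+0.11)^−2] / 0.11 = 27229.12101
Perpetuity value at year 2: €4,480.00 / 0.11 = 40727.27273
PV of perpetuity: 40727.27273 / (1+0.11)^2 = 33055.16819
Total PV = 27229.12101 + 33055.16819 = 60284.28920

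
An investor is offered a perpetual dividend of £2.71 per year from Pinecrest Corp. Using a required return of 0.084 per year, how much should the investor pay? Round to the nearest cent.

£32.26

Level perpetuity: PV = C / r = £2.71 / 0.084 = £32.26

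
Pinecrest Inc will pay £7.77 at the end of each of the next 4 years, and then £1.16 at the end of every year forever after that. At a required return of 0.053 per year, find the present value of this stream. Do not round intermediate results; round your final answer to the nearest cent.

PV of 4-year annuity: £7.77 × [1 − (1+0.053)^−4] / 0.053 = 27.36111
Perpetuity value at year 4: £1.16 / 0.053 = 21.88679
PV of perpetuity: 21.88679 / (1+0.053)^4 = 17.80199
Total PV = 27.36111 + 17.80199 = 45.16310

£45.16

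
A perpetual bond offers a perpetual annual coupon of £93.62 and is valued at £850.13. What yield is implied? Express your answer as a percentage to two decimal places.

P = C/r ⇒ r = C/P = £93.62/£850.13 = 0.110124

11.01%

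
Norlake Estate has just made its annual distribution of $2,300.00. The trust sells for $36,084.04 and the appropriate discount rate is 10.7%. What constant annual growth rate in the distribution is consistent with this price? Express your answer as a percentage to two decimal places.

4.07%

P = D₀(1+g)/(r−g) ⇒ P(r−g) = D₀(1+g) ⇒ g(P+D₀) = P·r − D₀
g = (P·r − D₀)/(P + D₀) = ($36,084.04×0.107 − $2,300.00) / ($36,084.04 + $2,300.00) = 0.040668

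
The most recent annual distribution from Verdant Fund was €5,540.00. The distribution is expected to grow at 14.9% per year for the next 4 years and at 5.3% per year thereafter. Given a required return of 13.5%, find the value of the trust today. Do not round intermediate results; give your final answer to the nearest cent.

D_1 = 6365.46000
D_2 = 7313.91354
D_3 = 8403.68666
D_4 = 9655.83597
Terminal value at year 4: TV = D_4×(1+g_2)/(r−g_2) = 10167.59528/0.082 = 123995.06434
P_0 = D_1/(1+r)^1 + D_2/(1+r)^2 + D_3/(1+r)^3 + D_4/(1+r)^4 + TV/(1+r)^4
    = 5608.33480 + 5677.51250 + 5747.54349 + 5818.43830 + 74717.26257 = 97569.09166

€97569.09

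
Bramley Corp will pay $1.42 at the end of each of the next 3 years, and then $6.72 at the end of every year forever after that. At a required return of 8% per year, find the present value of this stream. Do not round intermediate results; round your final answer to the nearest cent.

PV of 3-year annuity: $1.42 × [1 − (1+0.08)^−3] / 0.08 = 3.65948
Perpetuity value at year 3: $6.72 / 0.08 = 84.00000
PV of perpetuity: 84.00000 / (1+0.08)^3 = 66.68191
Total PV = 3.65948 + 66.68191 = 70.34139

$70.34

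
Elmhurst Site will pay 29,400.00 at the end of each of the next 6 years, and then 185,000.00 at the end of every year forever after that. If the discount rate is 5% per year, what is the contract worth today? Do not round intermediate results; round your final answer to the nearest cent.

2910222.31

PV of 6-year annuity: 29,400.00 × [1 − (1+0.05)^−6] / 0.05 = 149225.34678
Perpetuity value at year 6: 185,000.00 / 0.05 = 3700000.00000
PV of perpetuity: 3700000.00000 / (1+0.05)^6 = 2760996.96756
Total PV = 149225.34678 + 2760996.96756 = 2910222.31433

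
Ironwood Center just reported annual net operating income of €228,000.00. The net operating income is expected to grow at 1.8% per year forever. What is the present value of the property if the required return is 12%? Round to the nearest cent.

D₁ = D₀ × (1 + g) = €228,000.00 × 1.018 = €232,104.0000
Growing perpetuity: P = D₁ / (r − g) = €232,104.0000 / (0.12 − 0.018) = €2,275,529.41

€2275529.41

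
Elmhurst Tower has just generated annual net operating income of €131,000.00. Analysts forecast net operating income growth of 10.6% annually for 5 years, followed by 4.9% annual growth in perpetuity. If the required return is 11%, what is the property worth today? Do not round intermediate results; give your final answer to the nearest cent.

€2860424.37

D_1 = 144886.00000
D_2 = 160243.91600
D_3 = 177229.77110
D_4 = 196016.12683
D_5 = 216793.83628
Terminal value at year 5: TV = D_5×(1+g_2)/(r−g_2) = 227416.73425/0.061 = 3728143.18449
P_0 = D_1/(1+r)^1 + D_2/(1+r)^2 + D_3/(1+r)^3 + D_4/(1+r)^4 + D_5/(1+r)^5 + TV/(1+r)^5
    = 130527.92793 + 130057.55702 + 129588.88114 + 129121.89418 + 128656.59005 + 2212471.52403 = 2860424.37434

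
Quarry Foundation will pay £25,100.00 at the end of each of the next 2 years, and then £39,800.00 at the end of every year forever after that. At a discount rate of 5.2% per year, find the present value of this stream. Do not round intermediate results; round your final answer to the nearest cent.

PV of 2-year annuity: £25,100.00 × [1 − (1+0.052)^−2] / 0.052 = 46539.27337
Perpetuity value at year 2: £39,800.00 / 0.052 = 765384.61538
PV of perpetuity: 765384.61538 / (1+0.052)^2 = 691589.27354
Total PV = 46539.27337 + 691589.27354 = 738128.54691

£738128.55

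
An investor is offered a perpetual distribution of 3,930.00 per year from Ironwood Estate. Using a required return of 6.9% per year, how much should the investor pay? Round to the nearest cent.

56956.52

Level perpetuity: PV = C / r = 3,930.00 / 0.069 = 56,956.52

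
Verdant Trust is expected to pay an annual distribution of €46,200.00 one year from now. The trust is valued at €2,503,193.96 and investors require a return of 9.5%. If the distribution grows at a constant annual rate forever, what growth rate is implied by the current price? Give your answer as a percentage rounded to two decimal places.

P = D₁/(r−g) ⇒ g = r − D₁/P = 0.095 − €46,200.00/€2,503,193.96 = 0.076544

7.65%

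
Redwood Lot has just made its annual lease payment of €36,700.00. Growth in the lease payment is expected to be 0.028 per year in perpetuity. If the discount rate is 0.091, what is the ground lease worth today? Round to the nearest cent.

D₁ = D₀ × (1 + g) = €36,700.00 × 1.028 = €37,727.6000
Growing perpetuity: P = D₁ / (r − g) = €37,727.6000 / (0.091 − 0.028) = €598,850.79

€598850.79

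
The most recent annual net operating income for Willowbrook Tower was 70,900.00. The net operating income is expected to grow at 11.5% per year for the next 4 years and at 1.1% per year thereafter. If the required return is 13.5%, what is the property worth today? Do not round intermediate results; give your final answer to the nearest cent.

809708.31

D_1 = 79053.50000
D_2 = 88144.65250
D_3 = 98281.28754
D_4 = 109583.63560
Terminal value at year 4: TV = D_4×(1+g_2)/(r−g_2) = 110789.05560/0.124 = 893460.12577
P_0 = D_1/(1+r)^1 + D_2/(1+r)^2 + D_3/(1+r)^3 + D_4/(1+r)^4 + TV/(1+r)^4
    = 69650.66079 + 68423.33637 + 67217.63882 + 66033.18703 + 538383.48458 = 809708.30760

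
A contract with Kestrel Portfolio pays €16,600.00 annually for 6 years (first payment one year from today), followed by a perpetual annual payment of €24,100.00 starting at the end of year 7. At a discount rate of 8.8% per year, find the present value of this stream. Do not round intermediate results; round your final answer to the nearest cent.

PV of 6-year annuity: €16,600.00 × [1 − (1+0.088)^−6] / 0.088 = 74912.38536
Perpetuity value at year 6: €24,100.00 / 0.088 = 273863.63636
PV of perpetuity: 273863.63636 / (1+0.088)^6 = 165105.29376
Total PV = 74912.38536 + 165105.29376 = 240017.67912

€240017.68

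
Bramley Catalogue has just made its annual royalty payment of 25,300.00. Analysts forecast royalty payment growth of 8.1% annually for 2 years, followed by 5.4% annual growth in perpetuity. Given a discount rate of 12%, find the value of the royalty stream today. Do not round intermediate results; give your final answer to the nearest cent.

424372.93

D_1 = 27349.30000
D_2 = 29564.59330
Terminal value at year 2: TV = D_2×(1+g_2)/(r−g_2) = 31161.08134/0.066 = 472137.59603
P_0 = D_1/(1+r)^1 + D_2/(1+r)^2 + TV/(1+r)^2
    = 24419.01786 + 23568.71277 + 376385.20092 = 424372.93155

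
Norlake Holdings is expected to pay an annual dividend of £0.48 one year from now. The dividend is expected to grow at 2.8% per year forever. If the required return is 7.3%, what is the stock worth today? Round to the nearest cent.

£10.67

Growing perpetuity: P = D₁ / (r − g) = £0.4800 / (0.073 − 0.028) = £10.67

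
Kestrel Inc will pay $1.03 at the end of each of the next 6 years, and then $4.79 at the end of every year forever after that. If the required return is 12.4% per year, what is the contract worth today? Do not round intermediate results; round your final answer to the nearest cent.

$23.34

PV of 6-year annuity: $1.03 × [1 − (1+0.124)^−6] / 0.124 = 4.18721
Perpetuity value at year 6: $4.79 / 0.124 = 38.62903
PV of perpetuity: 38.62903 / (1+0.124)^6 = 19.15649
Total PV = 4.18721 + 19.15649 = 23.34370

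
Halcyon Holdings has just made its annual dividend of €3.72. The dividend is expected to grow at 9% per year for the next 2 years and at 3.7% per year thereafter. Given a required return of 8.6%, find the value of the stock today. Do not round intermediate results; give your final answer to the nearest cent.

D_1 = 4.05480
D_2 = 4.41973
Terminal value at year 2: TV = D_2×(1+g_2)/(r−g_2) = 4.58326/0.049 = 93.53596
P_0 = D_1/(1+r)^1 + D_2/(1+r)^2 + TV/(1+r)^2
    = 3.73370 + 3.74745 + 79.30836 = 86.78951

€86.79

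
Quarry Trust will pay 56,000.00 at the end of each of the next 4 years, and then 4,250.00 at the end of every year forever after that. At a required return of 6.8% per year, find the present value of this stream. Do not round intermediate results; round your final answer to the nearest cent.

238582.53

PV of 4-year annuity: 56,000.00 × [1 − (1+0.068)^−4] / 0.068 = 190543.41341
Perpetuity value at year 4: 4,250.00 / 0.068 = 62500.00000
PV of perpetuity: 62500.00000 / (1+0.068)^4 = 48039.11595
Total PV = 190543.41341 + 48039.11595 = 238582.52936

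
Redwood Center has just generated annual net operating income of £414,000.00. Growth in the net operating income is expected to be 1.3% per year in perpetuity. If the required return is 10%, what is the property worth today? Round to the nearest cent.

D₁ = D₀ × (1 + g) = £414,000.00 × 1.013 = £419,382.0000
Growing perpetuity: P = D₁ / (r − g) = £419,382.0000 / (0.1 − 0.013) = £4,820,482.76

£4820482.76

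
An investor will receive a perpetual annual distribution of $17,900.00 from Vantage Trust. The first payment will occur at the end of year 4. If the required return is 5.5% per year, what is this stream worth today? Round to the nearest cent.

Value at end of year 3: C / r = $17,900.00 / 0.055 = $325,454.5455
Discount to today: PV = $325,454.5455 / (1 + 0.055)^3 = $325,454.5455 / 1.174241 = $277,161.54

$277161.54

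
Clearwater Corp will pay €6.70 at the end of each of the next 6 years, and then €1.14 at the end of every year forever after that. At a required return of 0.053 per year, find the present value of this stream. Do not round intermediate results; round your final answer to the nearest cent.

PV of 6-year annuity: €6.70 × [1 − (1+0.053)^−6] / 0.053 = 33.68329
Perpetuity value at year 6: €1.14 / 0.053 = 21.50943
PV of perpetuity: 21.50943 / (1+0.053)^6 = 15.77825
Total PV = 33.68329 + 15.77825 = 49.46154

€49.46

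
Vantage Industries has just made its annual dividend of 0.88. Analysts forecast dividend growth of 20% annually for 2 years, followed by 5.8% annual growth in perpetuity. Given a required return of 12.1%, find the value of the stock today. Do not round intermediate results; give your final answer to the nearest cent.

D_1 = 1.05600
D_2 = 1.26720
Terminal value at year 2: TV = D_2×(1+g_2)/(r−g_2) = 1.34070/0.063 = 21.28091
P_0 = D_1/(1+r)^1 + D_2/(1+r)^2 + TV/(1+r)^2
    = 0.94202 + 1.00840 + 16.93476 = 18.88518

18.89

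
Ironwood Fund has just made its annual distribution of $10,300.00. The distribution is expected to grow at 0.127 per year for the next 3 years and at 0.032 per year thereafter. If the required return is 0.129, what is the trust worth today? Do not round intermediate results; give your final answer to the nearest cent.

$139792.81

D_1 = 11608.10000
D_2 = 13082.32870
D_3 = 14743.78444
Terminal value at year 3: TV = D_3×(1+g_2)/(r−g_2) = 15215.58555/0.097 = 156861.70667
P_0 = D_1/(1+r)^1 + D_2/(1+r)^2 + D_3/(1+r)^3 + TV/(1+r)^3
    = 10281.75376 + 10263.53985 + 10245.35820 + 109002.16151 = 139792.81334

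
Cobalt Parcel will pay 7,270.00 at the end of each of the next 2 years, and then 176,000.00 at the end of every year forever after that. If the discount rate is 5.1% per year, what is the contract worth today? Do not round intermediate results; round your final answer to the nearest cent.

PV of 2-year annuity: 7,270.00 × [1 − (1+0.051)^−2] / 0.051 = 13498.78372
Perpetuity value at year 2: 176,000.00 / 0.051 = 3450980.39216
PV of perpetuity: 3450980.39216 / (1+0.051)^2 = 3124187.27863
Total PV = 13498.78372 + 3124187.27863 = 3137686.06235

3137686.06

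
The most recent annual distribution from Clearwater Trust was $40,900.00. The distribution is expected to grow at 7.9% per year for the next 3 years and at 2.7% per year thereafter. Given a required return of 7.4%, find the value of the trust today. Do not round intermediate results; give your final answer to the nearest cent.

$1030094.68

D_1 = 44131.10000
D_2 = 47617.45690
D_3 = 51379.23600
Terminal value at year 3: TV = D_3×(1+g_2)/(r−g_2) = 52766.47537/0.047 = 1122690.96525
P_0 = D_1/(1+r)^1 + D_2/(1+r)^2 + D_3/(1+r)^3 + TV/(1+r)^3
    = 41090.40968 + 41281.70582 + 41473.89253 + 906248.67295 = 1030094.68098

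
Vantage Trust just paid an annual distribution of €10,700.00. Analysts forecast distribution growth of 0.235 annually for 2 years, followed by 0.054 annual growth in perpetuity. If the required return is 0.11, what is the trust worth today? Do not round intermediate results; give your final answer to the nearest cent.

D_1 = 13214.50000
D_2 = 16319.90750
Terminal value at year 2: TV = D_2×(1+g_2)/(r−g_2) = 17201.18251/0.056 = 307163.97330
P_0 = D_1/(1+r)^1 + D_2/(1+r)^2 + TV/(1+r)^2
    = 11904.95495 + 13245.60304 + 249301.17142 = 274451.72941

€274451.73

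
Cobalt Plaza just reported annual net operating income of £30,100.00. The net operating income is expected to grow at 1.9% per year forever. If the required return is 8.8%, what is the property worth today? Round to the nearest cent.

£444520.29

D₁ = D₀ × (1 + g) = £30,100.00 × 1.019 = £30,671.9000
Growing perpetuity: P = D₁ / (r − g) = £30,671.9000 / (0.088 − 0.019) = £444,520.29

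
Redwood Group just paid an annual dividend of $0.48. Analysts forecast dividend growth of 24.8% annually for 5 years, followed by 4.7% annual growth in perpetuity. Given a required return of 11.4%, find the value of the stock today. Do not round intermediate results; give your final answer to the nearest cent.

D_1 = 0.59904
D_2 = 0.74760
D_3 = 0.93301
D_4 = 1.16439
D_5 = 1.45316
Terminal value at year 5: TV = D_5×(1+g_2)/(r−g_2) = 1.52146/0.067 = 22.70837
P_0 = D_1/(1+r)^1 + D_2/(1+r)^2 + D_3/(1+r)^3 + D_4/(1+r)^4 + D_5/(1+r)^5 + TV/(1+r)^5
    = 0.53774 + 0.60242 + 0.67488 + 0.75606 + 0.84701 + 13.23610 = 16.65422

$16.65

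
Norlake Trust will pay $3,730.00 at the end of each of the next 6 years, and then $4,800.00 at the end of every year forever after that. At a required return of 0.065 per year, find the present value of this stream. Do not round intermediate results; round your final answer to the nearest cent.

$68666.27

PV of 6-year annuity: $3,730.00 × [1 − (1+0.065)^−6] / 0.065 = 18056.98057
Perpetuity value at year 6: $4,800.00 / 0.065 = 73846.15385
PV of perpetuity: 73846.15385 / (1+0.065)^6 = 50609.28877
Total PV = 18056.98057 + 50609.28877 = 68666.26934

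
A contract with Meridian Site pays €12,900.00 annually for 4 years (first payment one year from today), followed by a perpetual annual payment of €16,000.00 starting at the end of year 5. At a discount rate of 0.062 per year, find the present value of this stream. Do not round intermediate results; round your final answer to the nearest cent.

€247371.70

PV of 4-year annuity: €12,900.00 × [1 − (1+0.062)^−4] / 0.062 = 44495.90962
Perpetuity value at year 4: €16,000.00 / 0.062 = 258064.51613
PV of perpetuity: 258064.51613 / (1+0.062)^4 = 202875.79102
Total PV = 44495.90962 + 202875.79102 = 247371.70064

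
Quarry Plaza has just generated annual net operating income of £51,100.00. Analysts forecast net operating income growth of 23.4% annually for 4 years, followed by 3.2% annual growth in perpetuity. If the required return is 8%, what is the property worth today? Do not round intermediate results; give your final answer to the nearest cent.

D_1 = 63057.40000
D_2 = 77812.83160
D_3 = 96021.03419
D_4 = 118489.95620
Terminal value at year 4: TV = D_4×(1+g_2)/(r−g_2) = 122281.63479/0.048 = 2547534.05821
P_0 = D_1/(1+r)^1 + D_2/(1+r)^2 + D_3/(1+r)^3 + D_4/(1+r)^4 + TV/(1+r)^4
    = 58386.48148 + 66711.96125 + 76224.59276 + 87093.65506 + 1872513.58380 = 2160930.27435

£2160930.27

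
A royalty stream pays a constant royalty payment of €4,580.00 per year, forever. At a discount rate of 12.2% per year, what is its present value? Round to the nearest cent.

€37540.98

Level perpetuity: PV = C / r = €4,580.00 / 0.122 = €37,540.98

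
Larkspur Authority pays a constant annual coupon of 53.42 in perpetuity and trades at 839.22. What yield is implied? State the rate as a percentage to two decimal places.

P = C/r ⇒ r = C/P = 53.42/839.22 = 0.063654

6.37%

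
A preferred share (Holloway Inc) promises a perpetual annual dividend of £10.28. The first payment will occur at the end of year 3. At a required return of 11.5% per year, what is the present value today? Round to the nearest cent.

£71.90

Value at end of year 2: C / r = £10.28 / 0.115 = £89.3913
Discount to today: PV = £89.3913 / (1 + 0.115)^2 = £89.3913 / 1.243225 = £71.90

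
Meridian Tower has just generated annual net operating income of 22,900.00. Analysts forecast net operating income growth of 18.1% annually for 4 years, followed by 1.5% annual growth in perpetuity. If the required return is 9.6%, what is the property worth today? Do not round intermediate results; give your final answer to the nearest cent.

D_1 = 27044.90000
D_2 = 31940.02690
D_3 = 37721.17177
D_4 = 44548.70386
Terminal value at year 4: TV = D_4×(1+g_2)/(r−g_2) = 45216.93442/0.081 = 558233.75823
P_0 = D_1/(1+r)^1 + D_2/(1+r)^2 + D_3/(1+r)^3 + D_4/(1+r)^4 + TV/(1+r)^4
    = 24676.00365 + 26589.74481 + 28651.90567 + 30873.99690 + 386877.86238 = 497669.51341

497669.51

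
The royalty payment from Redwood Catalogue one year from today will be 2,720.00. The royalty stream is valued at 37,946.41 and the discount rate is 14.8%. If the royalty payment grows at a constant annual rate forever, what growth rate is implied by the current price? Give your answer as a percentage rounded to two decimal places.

7.63%

P = D₁/(r−g) ⇒ g = r − D₁/P = 0.148 − 2,720.00/37,946.41 = 0.076320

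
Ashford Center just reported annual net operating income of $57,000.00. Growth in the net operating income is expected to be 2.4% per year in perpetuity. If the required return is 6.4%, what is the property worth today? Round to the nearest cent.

D₁ = D₀ × (1 + g) = $57,000.00 × 1.024 = $58,368.0000
Growing perpetuity: P = D₁ / (r − g) = $58,368.0000 / (0.064 − 0.024) = $1,459,200.00

$1459200.00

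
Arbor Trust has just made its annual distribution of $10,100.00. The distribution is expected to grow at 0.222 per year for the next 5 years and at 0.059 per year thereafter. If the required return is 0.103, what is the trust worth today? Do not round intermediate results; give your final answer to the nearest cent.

D_1 = 12342.20000
D_2 = 15082.16840
D_3 = 18430.40978
D_4 = 22521.96076
D_5 = 27521.83605
Terminal value at year 5: TV = D_5×(1+g_2)/(r−g_2) = 29145.62437/0.044 = 662400.55390
P_0 = D_1/(1+r)^1 + D_2/(1+r)^2 + D_3/(1+r)^3 + D_4/(1+r)^4 + D_5/(1+r)^5 + TV/(1+r)^5
    = 11189.66455 + 12396.89037 + 13734.36087 + 15216.12781 + 16857.75901 + 405735.60892 = 475130.41154

$475130.41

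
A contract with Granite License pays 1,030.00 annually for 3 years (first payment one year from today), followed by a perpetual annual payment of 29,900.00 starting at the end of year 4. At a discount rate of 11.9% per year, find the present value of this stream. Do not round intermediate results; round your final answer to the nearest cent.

PV of 3-year annuity: 1,030.00 × [1 − (1+0.119)^−3] / 0.119 = 2478.14355
Perpetuity value at year 3: 29,900.00 / 0.119 = 251260.50420
PV of perpetuity: 251260.50420 / (1+0.119)^3 = 179322.16243
Total PV = 2478.14355 + 179322.16243 = 181800.30598

181800.31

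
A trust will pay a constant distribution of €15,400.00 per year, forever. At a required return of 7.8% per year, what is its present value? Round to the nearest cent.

Level perpetuity: PV = C / r = €15,400.00 / 0.078 = €197,435.90

€197435.90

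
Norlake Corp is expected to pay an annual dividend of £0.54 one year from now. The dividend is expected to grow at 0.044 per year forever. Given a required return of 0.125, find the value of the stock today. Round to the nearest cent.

Growing perpetuity: P = D₁ / (r − g) = £0.5400 / (0.125 − 0.044) = £6.67

£6.67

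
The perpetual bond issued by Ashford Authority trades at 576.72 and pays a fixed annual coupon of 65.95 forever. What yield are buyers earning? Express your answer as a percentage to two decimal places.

P = C/r ⇒ r = C/P = 65.95/576.72 = 0.114354

11.44%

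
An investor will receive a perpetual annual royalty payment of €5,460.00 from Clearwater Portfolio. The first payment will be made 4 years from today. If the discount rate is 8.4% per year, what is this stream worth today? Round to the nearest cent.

Value at end of year 3: C / r = €5,460.00 / 0.084 = €65,000.0000
Discount to today: PV = €65,000.0000 / (1 + 0.084)^3 = €65,000.0000 / 1.273761 = €51,029.99

€51029.99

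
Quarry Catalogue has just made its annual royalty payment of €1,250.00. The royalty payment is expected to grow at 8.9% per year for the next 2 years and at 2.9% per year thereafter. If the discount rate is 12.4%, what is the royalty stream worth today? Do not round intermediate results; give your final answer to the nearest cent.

D_1 = 1361.25000
D_2 = 1482.40125
Terminal value at year 2: TV = D_2×(1+g_2)/(r−g_2) = 1525.39089/0.095 = 16056.74617
P_0 = D_1/(1+r)^1 + D_2/(1+r)^2 + TV/(1+r)^2
    = 1211.07651 + 1173.36506 + 12709.39623 = 15093.83780

€15093.84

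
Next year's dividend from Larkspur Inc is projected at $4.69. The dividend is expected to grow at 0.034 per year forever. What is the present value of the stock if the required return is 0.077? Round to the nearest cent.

Growing perpetuity: P = D₁ / (r − g) = $4.6900 / (0.077 − 0.034) = $109.07

$109.07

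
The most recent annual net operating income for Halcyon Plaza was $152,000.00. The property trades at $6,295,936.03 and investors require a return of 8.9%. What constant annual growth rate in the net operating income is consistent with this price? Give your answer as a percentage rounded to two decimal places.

6.33%

P = D₀(1+g)/(r−g) ⇒ P(r−g) = D₀(1+g) ⇒ g(P+D₀) = P·r − D₀
g = (P·r − D₀)/(P + D₀) = ($6,295,936.03×0.089 − $152,000.00) / ($6,295,936.03 + $152,000.00) = 0.063329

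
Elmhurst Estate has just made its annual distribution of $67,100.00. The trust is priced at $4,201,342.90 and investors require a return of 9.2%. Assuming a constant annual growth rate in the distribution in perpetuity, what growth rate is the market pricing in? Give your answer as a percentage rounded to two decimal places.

7.48%

P = D₀(1+g)/(r−g) ⇒ P(r−g) = D₀(1+g) ⇒ g(P+D₀) = P·r − D₀
g = (P·r − D₀)/(P + D₀) = ($4,201,342.90×0.092 − $67,100.00) / ($4,201,342.90 + $67,100.00) = 0.074834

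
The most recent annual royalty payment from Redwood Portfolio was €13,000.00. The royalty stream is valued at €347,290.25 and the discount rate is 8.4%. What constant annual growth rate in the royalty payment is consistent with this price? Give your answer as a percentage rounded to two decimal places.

P = D₀(1+g)/(r−g) ⇒ P(r−g) = D₀(1+g) ⇒ g(P+D₀) = P·r − D₀
g = (P·r − D₀)/(P + D₀) = (€347,290.25×0.084 − €13,000.00) / (€347,290.25 + €13,000.00) = 0.044887

4.49%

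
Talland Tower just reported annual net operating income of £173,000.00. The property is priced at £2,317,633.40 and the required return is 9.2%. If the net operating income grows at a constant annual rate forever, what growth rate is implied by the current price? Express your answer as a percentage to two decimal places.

P = D₀(1+g)/(r−g) ⇒ P(r−g) = D₀(1+g) ⇒ g(P+D₀) = P·r − D₀
g = (P·r − D₀)/(P + D₀) = (£2,317,633.40×0.092 − £173,000.00) / (£2,317,633.40 + £173,000.00) = 0.016149

1.61%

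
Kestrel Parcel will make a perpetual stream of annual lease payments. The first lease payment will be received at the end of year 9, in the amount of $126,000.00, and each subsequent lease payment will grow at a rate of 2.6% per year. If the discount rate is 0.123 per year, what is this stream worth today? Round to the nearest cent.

Value at end of year 8: C₁ / (r − g) = $126,000.00 / (0.123 − 0.026) = $1,298,969.0722
Discount to today: PV = $1,298,969.0722 / (1 + 0.123)^8 = $1,298,969.0722 / 2.529520 = $513,524.02

$513524.02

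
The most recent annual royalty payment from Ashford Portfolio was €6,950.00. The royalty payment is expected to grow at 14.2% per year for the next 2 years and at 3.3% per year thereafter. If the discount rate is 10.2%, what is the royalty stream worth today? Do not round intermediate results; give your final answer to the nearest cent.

€126405.03

D_1 = 7936.90000
D_2 = 9063.93980
Terminal value at year 2: TV = D_2×(1+g_2)/(r−g_2) = 9363.04981/0.069 = 135696.37411
P_0 = D_1/(1+r)^1 + D_2/(1+r)^2 + TV/(1+r)^2
    = 7202.26860 + 7463.69396 + 111739.07045 = 126405.03301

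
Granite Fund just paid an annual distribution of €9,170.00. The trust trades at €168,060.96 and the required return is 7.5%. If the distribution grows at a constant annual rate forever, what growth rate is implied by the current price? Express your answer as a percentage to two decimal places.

P = D₀(1+g)/(r−g) ⇒ P(r−g) = D₀(1+g) ⇒ g(P+D₀) = P·r − D₀
g = (P·r − D₀)/(P + D₀) = (€168,060.96×0.075 − €9,170.00) / (€168,060.96 + €9,170.00) = 0.019379

1.94%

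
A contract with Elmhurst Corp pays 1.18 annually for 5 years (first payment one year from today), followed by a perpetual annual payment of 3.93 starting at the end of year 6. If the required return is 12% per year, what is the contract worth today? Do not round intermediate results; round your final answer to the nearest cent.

PV of 5-year annuity: 1.18 × [1 − (1+0.12)^−5] / 0.12 = 4.25364
Perpetuity value at year 5: 3.93 / 0.12 = 32.75000
PV of perpetuity: 32.75000 / (1+0.12)^5 = 18.58323
Total PV = 4.25364 + 18.58323 = 22.83687

22.84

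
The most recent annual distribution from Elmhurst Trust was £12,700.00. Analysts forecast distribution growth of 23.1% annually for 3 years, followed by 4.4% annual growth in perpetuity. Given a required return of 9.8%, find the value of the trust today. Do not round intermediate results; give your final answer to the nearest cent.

D_1 = 15633.70000
D_2 = 19245.08470
D_3 = 23690.69927
Terminal value at year 3: TV = D_3×(1+g_2)/(r−g_2) = 24733.09003/0.054 = 458020.18580
P_0 = D_1/(1+r)^1 + D_2/(1+r)^2 + D_3/(1+r)^3 + TV/(1+r)^3
    = 14238.34244 + 15963.02326 + 17896.61351 + 346001.19461 = 394099.17383

£394099.17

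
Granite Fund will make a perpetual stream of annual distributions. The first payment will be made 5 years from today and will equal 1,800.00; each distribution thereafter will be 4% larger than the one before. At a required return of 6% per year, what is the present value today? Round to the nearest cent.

Value at end of year 4: C₁ / (r − g) = 1,800.00 / (0.06 − 0.04) = 90,000.0000
Discount to today: PV = 90,000.0000 / (1 + 0.06)^4 = 90,000.0000 / 1.262477 = 71,288.43

71288.43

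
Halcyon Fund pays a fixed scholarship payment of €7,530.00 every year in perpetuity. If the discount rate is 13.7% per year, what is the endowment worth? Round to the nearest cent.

€54963.50

Level perpetuity: PV = C / r = €7,530.00 / 0.137 = €54,963.50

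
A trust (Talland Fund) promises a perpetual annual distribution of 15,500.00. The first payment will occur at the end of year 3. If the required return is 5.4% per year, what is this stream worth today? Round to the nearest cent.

258378.70

Value at end of year 2: C / r = 15,500.00 / 0.054 = 287,037.0370
Discount to today: PV = 287,037.0370 / (1 + 0.054)^2 = 287,037.0370 / 1.110916 = 258,378.70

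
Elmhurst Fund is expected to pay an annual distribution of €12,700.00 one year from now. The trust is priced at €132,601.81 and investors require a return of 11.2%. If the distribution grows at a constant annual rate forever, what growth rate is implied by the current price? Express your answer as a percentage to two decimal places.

1.62%

P = D₁/(r−g) ⇒ g = r − D₁/P = 0.112 − €12,700.00/€132,601.81 = 0.016225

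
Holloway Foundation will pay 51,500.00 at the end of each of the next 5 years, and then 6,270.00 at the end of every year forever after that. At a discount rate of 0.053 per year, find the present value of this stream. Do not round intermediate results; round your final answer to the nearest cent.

PV of 5-year annuity: 51,500.00 × [1 − (1+0.053)^−5] / 0.053 = 221131.04833
Perpetuity value at year 5: 6,270.00 / 0.053 = 118301.88679
PV of perpetuity: 118301.88679 / (1+0.053)^5 = 91379.71838
Total PV = 221131.04833 + 91379.71838 = 312510.76672

312510.77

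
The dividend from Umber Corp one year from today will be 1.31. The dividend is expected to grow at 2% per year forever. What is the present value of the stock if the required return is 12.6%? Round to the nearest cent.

Growing perpetuity: P = D₁ / (r − g) = 1.3100 / (0.126 − 0.02) = 12.36

12.36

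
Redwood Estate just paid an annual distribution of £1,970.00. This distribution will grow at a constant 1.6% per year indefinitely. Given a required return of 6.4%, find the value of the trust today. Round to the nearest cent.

£41698.33

D₁ = D₀ × (1 + g) = £1,970.00 × 1.016 = £2,001.5200
Growing perpetuity: P = D₁ / (r − g) = £2,001.5200 / (0.064 − 0.016) = £41,698.33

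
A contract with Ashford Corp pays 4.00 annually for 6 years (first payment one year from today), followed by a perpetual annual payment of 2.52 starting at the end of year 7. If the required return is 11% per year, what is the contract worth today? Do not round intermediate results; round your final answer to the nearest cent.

29.17

PV of 6-year annuity: 4.00 × [1 − (1+0.11)^−6] / 0.11 = 16.92215
Perpetuity value at year 6: 2.52 / 0.11 = 22.90909
PV of perpetuity: 22.90909 / (1+0.11)^6 = 12.24814
Total PV = 16.92215 + 12.24814 = 29.17029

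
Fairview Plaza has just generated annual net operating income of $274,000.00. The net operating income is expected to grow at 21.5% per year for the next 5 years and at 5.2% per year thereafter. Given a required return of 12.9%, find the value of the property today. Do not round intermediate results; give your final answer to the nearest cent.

$7120393.98

D_1 = 332910.00000
D_2 = 404485.65000
D_3 = 491450.06475
D_4 = 597111.82867
D_5 = 725490.87184
Terminal value at year 5: TV = D_5×(1+g_2)/(r−g_2) = 763216.39717/0.077 = 9911901.26196
P_0 = D_1/(1+r)^1 + D_2/(1+r)^2 + D_3/(1+r)^3 + D_4/(1+r)^4 + D_5/(1+r)^5 + TV/(1+r)^5
    = 294871.56776 + 317332.99808 + 341505.39651 + 367519.09368 + 395514.34793 + 5403650.57178 = 7120393.97574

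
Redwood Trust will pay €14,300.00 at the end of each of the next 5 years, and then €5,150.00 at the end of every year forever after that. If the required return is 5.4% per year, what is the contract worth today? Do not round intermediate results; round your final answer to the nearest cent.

PV of 5-year annuity: €14,300.00 × [1 − (1+0.054)^−5] / 0.054 = 61232.88669
Perpetuity value at year 5: €5,150.00 / 0.054 = 95370.37037
PV of perpetuity: 95370.37037 / (1+0.054)^5 = 73317.96712
Total PV = 61232.88669 + 73317.96712 = 134550.85381

€134550.85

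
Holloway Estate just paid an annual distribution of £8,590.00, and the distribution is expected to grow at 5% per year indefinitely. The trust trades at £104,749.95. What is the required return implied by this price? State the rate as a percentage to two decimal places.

13.61%

D₁ = £8,590.00 × 1.05 = £9,019.5000
P = D₁/(r − g) ⇒ r = D₁/P + g = £9,019.5000/£104,749.95 + 0.05 = 0.086105 + 0.05 = 0.136105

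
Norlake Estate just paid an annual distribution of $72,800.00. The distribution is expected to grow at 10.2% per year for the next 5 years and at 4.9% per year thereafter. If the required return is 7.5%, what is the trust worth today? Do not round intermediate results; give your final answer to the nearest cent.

D_1 = 80225.60000
D_2 = 88408.61120
D_3 = 97426.28954
D_4 = 107363.77108
D_5 = 118314.87573
Terminal value at year 5: TV = D_5×(1+g_2)/(r−g_2) = 124112.30464/0.026 = 4773550.17831
P_0 = D_1/(1+r)^1 + D_2/(1+r)^2 + D_3/(1+r)^3 + D_4/(1+r)^4 + D_5/(1+r)^5 + TV/(1+r)^5
    = 74628.46512 + 76502.85447 + 78424.32152 + 80394.04866 + 82413.24802 + 3325057.58366 = 3717420.52144

$3717420.52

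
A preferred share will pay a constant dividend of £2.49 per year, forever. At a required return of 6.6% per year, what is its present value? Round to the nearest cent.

£37.73

Level perpetuity: PV = C / r = £2.49 / 0.066 = £37.73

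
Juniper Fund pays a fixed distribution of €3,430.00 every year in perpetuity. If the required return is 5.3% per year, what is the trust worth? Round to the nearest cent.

€64716.98

Level perpetuity: PV = C / r = €3,430.00 / 0.053 = €64,716.98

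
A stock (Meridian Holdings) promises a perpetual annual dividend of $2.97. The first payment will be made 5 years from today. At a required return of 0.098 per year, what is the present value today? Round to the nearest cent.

Value at end of year 4: C / r = $2.97 / 0.098 = $30.3061
Discount to today: PV = $30.3061 / (1 + 0.098)^4 = $30.3061 / 1.453481 = $20.85

$20.85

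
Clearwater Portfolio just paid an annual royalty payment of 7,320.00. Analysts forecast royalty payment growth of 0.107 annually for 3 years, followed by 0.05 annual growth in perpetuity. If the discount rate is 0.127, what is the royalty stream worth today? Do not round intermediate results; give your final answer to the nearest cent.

115787.51

D_1 = 8103.24000
D_2 = 8970.28668
D_3 = 9930.10735
Terminal value at year 3: TV = D_3×(1+g_2)/(r−g_2) = 10426.61272/0.077 = 135410.55484
P_0 = D_1/(1+r)^1 + D_2/(1+r)^2 + D_3/(1+r)^3 + TV/(1+r)^3
    = 7190.09760 + 7062.50049 + 6937.16774 + 94597.74185 = 115787.50768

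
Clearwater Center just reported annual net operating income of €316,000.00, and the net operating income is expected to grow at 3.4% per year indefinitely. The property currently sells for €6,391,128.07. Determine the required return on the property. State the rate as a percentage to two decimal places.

8.51%

D₁ = €316,000.00 × 1.034 = €326,744.0000
P = D₁/(r − g) ⇒ r = D₁/P + g = €326,744.0000/€6,391,128.07 + 0.034 = 0.051125 + 0.034 = 0.085125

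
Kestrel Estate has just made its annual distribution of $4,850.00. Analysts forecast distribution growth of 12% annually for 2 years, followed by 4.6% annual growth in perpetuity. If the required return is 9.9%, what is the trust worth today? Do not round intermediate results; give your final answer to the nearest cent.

D_1 = 5432.00000
D_2 = 6083.84000
Terminal value at year 2: TV = D_2×(1+g_2)/(r−g_2) = 6363.69664/0.053 = 120069.74792
P_0 = D_1/(1+r)^1 + D_2/(1+r)^2 + TV/(1+r)^2
    = 4942.67516 + 5037.12118 + 99411.86332 = 109391.65966

$109391.66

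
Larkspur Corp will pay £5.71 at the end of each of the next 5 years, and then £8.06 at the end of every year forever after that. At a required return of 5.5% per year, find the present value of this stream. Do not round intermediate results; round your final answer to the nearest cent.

£136.51

PV of 5-year annuity: £5.71 × [1 − (1+0.055)^−5] / 0.055 = 24.38332
Perpetuity value at year 5: £8.06 / 0.055 = 146.54545
PV of perpetuity: 146.54545 / (1+0.055)^5 = 112.12696
Total PV = 24.38332 + 112.12696 = 136.51029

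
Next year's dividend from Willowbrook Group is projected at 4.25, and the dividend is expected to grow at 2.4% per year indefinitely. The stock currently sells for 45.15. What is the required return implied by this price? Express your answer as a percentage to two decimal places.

11.81%

P = D₁/(r − g) ⇒ r = D₁/P + g = 4.2500/45.15 + 0.024 = 0.094131 + 0.024 = 0.118131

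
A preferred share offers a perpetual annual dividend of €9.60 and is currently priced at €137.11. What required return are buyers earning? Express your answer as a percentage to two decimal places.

7.00%

P = C/r ⇒ r = C/P = €9.60/€137.11 = 0.070017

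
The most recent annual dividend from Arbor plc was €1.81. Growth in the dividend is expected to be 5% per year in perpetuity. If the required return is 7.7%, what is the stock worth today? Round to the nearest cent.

D₁ = D₀ × (1 + g) = €1.81 × 1.05 = €1.9005
Growing perpetuity: P = D₁ / (r − g) = €1.9005 / (0.077 − 0.05) = €70.39

€70.39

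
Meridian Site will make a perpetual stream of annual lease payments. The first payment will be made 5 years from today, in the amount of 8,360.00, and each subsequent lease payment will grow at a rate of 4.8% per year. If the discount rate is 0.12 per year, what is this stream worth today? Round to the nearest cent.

Value at end of year 4: C₁ / (r − g) = 8,360.00 / (0.12 − 0.048) = 116,111.1111
Discount to today: PV = 116,111.1111 / (1 + 0.12)^4 = 116,111.1111 / 1.573519 = 73,790.71

73790.71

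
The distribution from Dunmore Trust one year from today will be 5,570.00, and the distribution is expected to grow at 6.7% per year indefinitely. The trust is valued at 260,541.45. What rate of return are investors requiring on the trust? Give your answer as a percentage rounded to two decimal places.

P = D₁/(r − g) ⇒ r = D₁/P + g = 5,570.0000/260,541.45 + 0.067 = 0.021379 + 0.067 = 0.088379

8.84%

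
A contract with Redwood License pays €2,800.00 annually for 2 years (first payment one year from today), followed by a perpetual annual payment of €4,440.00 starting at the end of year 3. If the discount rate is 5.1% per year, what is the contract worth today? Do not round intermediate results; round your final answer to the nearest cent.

€84013.71

PV of 2-year annuity: €2,800.00 × [1 − (1+0.051)^−2] / 0.051 = 5198.98135
Perpetuity value at year 2: €4,440.00 / 0.051 = 87058.82353
PV of perpetuity: 87058.82353 / (1+0.051)^2 = 78814.72453
Total PV = 5198.98135 + 78814.72453 = 84013.70588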